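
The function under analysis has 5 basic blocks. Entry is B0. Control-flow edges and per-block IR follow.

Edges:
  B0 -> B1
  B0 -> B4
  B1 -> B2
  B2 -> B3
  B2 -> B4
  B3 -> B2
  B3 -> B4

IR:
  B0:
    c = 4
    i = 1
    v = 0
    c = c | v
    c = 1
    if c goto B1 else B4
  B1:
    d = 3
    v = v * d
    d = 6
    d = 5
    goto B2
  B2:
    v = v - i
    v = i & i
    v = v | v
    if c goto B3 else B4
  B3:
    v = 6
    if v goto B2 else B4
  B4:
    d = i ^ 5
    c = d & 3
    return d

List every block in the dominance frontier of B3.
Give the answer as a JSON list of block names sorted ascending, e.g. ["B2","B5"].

idom tree: B1←B0 B2←B1 B3←B2 B4←B0
Dom at joins:
  B2: preds {B1,B3}: {B0,B1} ∩ {B0,B1,B2,B3} = {B0,B1}; idom=B1
  B4: preds {B0,B2,B3}: {B0} ∩ {B0,B1,B2} ∩ {B0,B1,B2,B3} = {B0}; idom=B0

Frontier:
  B2←B1: walk · to B1
  B2←B3: walk B3→B2 to B1
  B4←B0: walk · to B0
  B4←B2: walk B2→B1 to B0
  B4←B3: walk B3→B2→B1 to B0
  DF(B0)=∅
  DF(B1)={B4}
  DF(B2)={B2,B4}
  DF(B3)={B2,B4}
  DF(B4)=∅

DF(B3) = ["B2", "B4"]

Answer: ["B2", "B4"]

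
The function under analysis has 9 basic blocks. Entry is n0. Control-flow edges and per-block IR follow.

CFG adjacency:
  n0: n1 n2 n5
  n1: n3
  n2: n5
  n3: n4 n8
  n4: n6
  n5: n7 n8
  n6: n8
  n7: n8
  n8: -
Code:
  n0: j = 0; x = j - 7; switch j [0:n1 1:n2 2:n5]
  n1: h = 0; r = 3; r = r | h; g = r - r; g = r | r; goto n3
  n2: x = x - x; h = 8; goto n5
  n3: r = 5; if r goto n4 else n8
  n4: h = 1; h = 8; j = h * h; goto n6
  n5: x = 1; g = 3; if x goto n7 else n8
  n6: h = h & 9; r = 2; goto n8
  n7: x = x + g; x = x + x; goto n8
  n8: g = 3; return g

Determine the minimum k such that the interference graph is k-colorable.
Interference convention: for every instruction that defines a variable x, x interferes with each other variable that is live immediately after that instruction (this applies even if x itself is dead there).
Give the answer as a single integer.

def/use:
  n0: def={j,x} ue=∅
  n1: def={g,h,r} ue=∅
  n2: def={h,x} ue={x}
  n3: def={r} ue=∅
  n4: def={h,j} ue=∅
  n5: def={g,x} ue=∅
  n6: def={h,r} ue={h}
  n7: def={x} ue={g,x}
  n8: def={g} ue=∅

Liveness:
  live n0: ∅→{x}
  live n1: ∅→∅
  live n2: {x}→∅
  live n3: ∅→∅
  live n4: ∅→{h}
  live n5: ∅→{g,x}
  live n6: {h}→∅
  live n7: {g,x}→∅
  live n8: ∅→∅

Interference:
  g: {r,x}
  h: {j,r}
  j: {h,x}
  r: {g,h}
  x: {g,j}

Colouring:
  odd cycle g–r–h–j–x–g is not 2-colourable ⇒ χ ≥ 3
  assign g→R0 h→R0 j→R1 r→R1 x→R2 — no edge inside a register ⇒ χ ≤ 3
  χ = 3

Answer: 3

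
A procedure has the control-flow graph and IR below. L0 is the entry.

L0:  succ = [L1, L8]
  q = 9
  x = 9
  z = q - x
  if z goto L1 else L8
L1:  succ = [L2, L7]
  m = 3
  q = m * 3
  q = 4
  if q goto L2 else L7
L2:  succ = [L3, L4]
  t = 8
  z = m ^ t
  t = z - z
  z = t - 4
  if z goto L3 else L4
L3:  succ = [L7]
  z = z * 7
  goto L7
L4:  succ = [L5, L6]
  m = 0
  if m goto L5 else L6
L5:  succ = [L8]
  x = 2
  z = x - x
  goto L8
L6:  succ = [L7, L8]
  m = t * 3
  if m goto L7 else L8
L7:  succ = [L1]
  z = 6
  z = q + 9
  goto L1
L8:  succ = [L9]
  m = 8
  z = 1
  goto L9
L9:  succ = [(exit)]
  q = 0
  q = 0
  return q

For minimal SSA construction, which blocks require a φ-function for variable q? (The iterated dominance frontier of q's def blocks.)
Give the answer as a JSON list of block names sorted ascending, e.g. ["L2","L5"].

Answer: ["L1", "L8"]

Working:
idom tree: L1←L0 L2←L1 L3←L2 L4←L2 L5←L4 L6←L4 L7←L1 L8←L0 L9←L8
Join-block Dom:
  L1: preds {L0,L7}: {L0} ∩ {L0,L1,L7} = {L0}; idom=L0
  L7: preds {L1,L3,L6}: {L0,L1} ∩ {L0,L1,L2,L3} ∩ {L0,L1,L2,L4,L6} = {L0,L1}; idom=L1
  L8: preds {L0,L5,L6}: {L0} ∩ {L0,L1,L2,L4,L5} ∩ {L0,L1,L2,L4,L6} = {L0}; idom=L0

DF derivation:
  L1←L0: walk · to L0
  L1←L7: walk L7→L1 to L0
  L7←L1: walk · to L1
  L7←L3: walk L3→L2 to L1
  L7←L6: walk L6→L4→L2 to L1
  L8←L0: walk · to L0
  L8←L5: walk L5→L4→L2→L1 to L0
  L8←L6: walk L6→L4→L2→L1 to L0
  DF(L0)=∅
  DF(L1)={L1,L8}
  DF(L2)={L7,L8}
  DF(L3)={L7}
  DF(L4)={L7,L8}
  DF(L5)={L8}
  DF(L6)={L7,L8}
  DF(L7)={L1}
  DF(L8)=∅
  DF(L9)=∅

φ for q: defs {L0,L1,L9}
  DF⁺ = {L1,L8}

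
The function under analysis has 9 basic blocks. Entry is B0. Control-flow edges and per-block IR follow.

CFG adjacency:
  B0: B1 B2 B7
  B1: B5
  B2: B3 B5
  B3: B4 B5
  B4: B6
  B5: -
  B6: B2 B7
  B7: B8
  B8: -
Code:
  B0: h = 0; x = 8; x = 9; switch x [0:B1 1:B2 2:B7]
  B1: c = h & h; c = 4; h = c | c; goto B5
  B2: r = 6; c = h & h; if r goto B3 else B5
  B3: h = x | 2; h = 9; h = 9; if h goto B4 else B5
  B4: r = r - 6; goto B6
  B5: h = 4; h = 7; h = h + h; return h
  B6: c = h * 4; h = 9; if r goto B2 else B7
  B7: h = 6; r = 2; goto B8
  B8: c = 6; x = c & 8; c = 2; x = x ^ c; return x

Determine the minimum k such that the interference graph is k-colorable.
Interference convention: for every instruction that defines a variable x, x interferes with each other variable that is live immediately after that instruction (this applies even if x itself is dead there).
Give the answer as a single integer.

Answer: 3

Analysis:
Per-block:
  B0: def={h,x} ue=∅
  B1: def={c,h} ue={h}
  B2: def={c,r} ue={h}
  B3: def={h} ue={x}
  B4: def={r} ue={r}
  B5: def={h} ue=∅
  B6: def={c,h} ue={h,r}
  B7: def={h,r} ue=∅
  B8: def={c,x} ue=∅

Liveness:
  live B0: ∅→{h,x}
  live B1: {h}→∅
  live B2: {h,x}→{r,x}
  live B3: {r,x}→{h,r,x}
  live B4: {h,r,x}→{h,r,x}
  live B5: ∅→∅
  live B6: {h,r,x}→{h,x}
  live B7: ∅→∅
  live B8: ∅→∅

Interference:
  c — {r,x}
  h — {r,x}
  r — {c,h,x}
  x — {c,h,r}

Colouring:
  lower bound: {c,r,x} mutually conflict ⇒ χ ≥ 3
  assign c→r2 h→r2 r→r0 x→r1 — no edge inside a register ⇒ χ ≤ 3
  χ = 3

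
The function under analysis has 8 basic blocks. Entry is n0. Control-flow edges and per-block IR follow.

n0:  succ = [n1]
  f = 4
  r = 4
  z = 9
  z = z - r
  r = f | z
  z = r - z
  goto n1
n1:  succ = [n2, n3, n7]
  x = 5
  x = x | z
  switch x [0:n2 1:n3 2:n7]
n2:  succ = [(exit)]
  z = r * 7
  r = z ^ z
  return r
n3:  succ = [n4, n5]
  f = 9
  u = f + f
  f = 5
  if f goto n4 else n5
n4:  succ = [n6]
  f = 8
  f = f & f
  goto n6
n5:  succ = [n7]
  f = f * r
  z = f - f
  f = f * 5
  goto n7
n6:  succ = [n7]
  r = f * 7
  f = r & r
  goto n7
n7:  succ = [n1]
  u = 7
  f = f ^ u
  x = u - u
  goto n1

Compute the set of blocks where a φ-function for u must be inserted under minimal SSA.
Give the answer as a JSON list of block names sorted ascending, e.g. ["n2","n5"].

idom tree: n1←n0 n2←n1 n3←n1 n4←n3 n5←n3 n6←n4 n7←n1
Dom∩ at merges:
  n1: preds {n0,n7}: {n0} ∩ {n0,n1,n7} = {n0}; idom=n0
  n7: preds {n1,n5,n6}: {n0,n1} ∩ {n0,n1,n3,n5} ∩ {n0,n1,n3,n4,n6} = {n0,n1}; idom=n1

DF walk-up:
  join n1 pred n0: · stop@n0
  join n1 pred n7: n7→n1 stop@n0
  join n7 pred n1: · stop@n1
  join n7 pred n5: n5→n3 stop@n1
  join n7 pred n6: n6→n4→n3 stop@n1
  DF(n0)=∅
  DF(n1)={n1}
  DF(n2)=∅
  DF(n3)={n7}
  DF(n4)={n7}
  DF(n5)={n7}
  DF(n6)={n7}
  DF(n7)={n1}

φ for u: defs {n3,n7}
  DF⁺ = {n1,n7}

Answer: ["n1", "n7"]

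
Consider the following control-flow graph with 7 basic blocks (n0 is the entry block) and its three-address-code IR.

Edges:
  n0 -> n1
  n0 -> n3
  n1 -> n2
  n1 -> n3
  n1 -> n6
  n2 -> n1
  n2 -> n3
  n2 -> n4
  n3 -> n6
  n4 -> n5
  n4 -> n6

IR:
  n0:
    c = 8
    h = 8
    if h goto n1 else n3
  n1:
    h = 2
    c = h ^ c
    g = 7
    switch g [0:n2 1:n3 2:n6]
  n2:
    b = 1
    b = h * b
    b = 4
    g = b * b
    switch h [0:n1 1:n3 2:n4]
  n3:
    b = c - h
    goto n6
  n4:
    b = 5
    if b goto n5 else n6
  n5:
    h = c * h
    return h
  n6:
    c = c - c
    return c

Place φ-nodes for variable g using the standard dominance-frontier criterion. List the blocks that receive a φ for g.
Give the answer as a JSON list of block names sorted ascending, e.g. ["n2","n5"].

idom tree: n1←n0 n2←n1 n3←n0 n4←n2 n5←n4 n6←n0
Join-block Dom:
  n1: preds {n0,n2}: {n0} ∩ {n0,n1,n2} = {n0}; idom=n0
  n3: preds {n0,n1,n2}: {n0} ∩ {n0,n1} ∩ {n0,n1,n2} = {n0}; idom=n0
  n6: preds {n1,n3,n4}: {n0,n1} ∩ {n0,n3} ∩ {n0,n1,n2,n4} = {n0}; idom=n0

DF walk-up:
  n1←n0: walk · to n0
  n1←n2: walk n2→n1 to n0
  n3←n0: walk · to n0
  n3←n1: walk n1 to n0
  n3←n2: walk n2→n1 to n0
  n6←n1: walk n1 to n0
  n6←n3: walk n3 to n0
  n6←n4: walk n4→n2→n1 to n0
  n0: DF=∅
  n1: DF={n1,n3,n6}
  n2: DF={n1,n3,n6}
  n3: DF={n6}
  n4: DF={n6}
  n5: DF=∅
  n6: DF=∅

φ for g: defs {n1,n2}
  DF⁺ = {n1,n3,n6}

Answer: ["n1", "n3", "n6"]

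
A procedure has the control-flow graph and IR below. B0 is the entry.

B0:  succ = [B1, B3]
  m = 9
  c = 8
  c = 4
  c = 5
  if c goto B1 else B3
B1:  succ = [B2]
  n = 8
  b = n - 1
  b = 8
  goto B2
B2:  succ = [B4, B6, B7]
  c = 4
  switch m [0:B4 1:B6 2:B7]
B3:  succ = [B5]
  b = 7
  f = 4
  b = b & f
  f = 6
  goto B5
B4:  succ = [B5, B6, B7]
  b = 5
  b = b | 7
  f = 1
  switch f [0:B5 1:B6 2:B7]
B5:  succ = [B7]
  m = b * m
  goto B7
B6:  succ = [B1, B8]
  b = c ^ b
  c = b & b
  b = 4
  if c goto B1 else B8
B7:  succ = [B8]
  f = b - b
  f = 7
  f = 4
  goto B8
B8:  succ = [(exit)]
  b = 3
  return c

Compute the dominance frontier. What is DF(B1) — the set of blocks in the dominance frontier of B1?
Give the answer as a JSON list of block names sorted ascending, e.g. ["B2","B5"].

Answer: ["B1", "B5", "B7", "B8"]

Working:
idom tree: B1←B0 B2←B1 B3←B0 B4←B2 B5←B0 B6←B2 B7←B0 B8←B0
Dom at joins:
  B1: preds {B0,B6}: {B0} ∩ {B0,B1,B2,B6} = {B0}; idom=B0
  B5: preds {B3,B4}: {B0,B3} ∩ {B0,B1,B2,B4} = {B0}; idom=B0
  B6: preds {B2,B4}: {B0,B1,B2} ∩ {B0,B1,B2,B4} = {B0,B1,B2}; idom=B2
  B7: preds {B2,B4,B5}: {B0,B1,B2} ∩ {B0,B1,B2,B4} ∩ {B0,B5} = {B0}; idom=B0
  B8: preds {B6,B7}: {B0,B1,B2,B6} ∩ {B0,B7} = {B0}; idom=B0

DF derivation:
  join B1 pred B0: · stop@B0
  join B1 pred B6: B6→B2→B1 stop@B0
  join B5 pred B3: B3 stop@B0
  join B5 pred B4: B4→B2→B1 stop@B0
  join B6 pred B2: · stop@B2
  join B6 pred B4: B4 stop@B2
  join B7 pred B2: B2→B1 stop@B0
  join B7 pred B4: B4→B2→B1 stop@B0
  join B7 pred B5: B5 stop@B0
  join B8 pred B6: B6→B2→B1 stop@B0
  join B8 pred B7: B7 stop@B0
  DF(B0)=∅
  DF(B1)={B1,B5,B7,B8}
  DF(B2)={B1,B5,B7,B8}
  DF(B3)={B5}
  DF(B4)={B5,B6,B7}
  DF(B5)={B7}
  DF(B6)={B1,B8}
  DF(B7)={B8}
  DF(B8)=∅

DF(B1) = ["B1", "B5", "B7", "B8"]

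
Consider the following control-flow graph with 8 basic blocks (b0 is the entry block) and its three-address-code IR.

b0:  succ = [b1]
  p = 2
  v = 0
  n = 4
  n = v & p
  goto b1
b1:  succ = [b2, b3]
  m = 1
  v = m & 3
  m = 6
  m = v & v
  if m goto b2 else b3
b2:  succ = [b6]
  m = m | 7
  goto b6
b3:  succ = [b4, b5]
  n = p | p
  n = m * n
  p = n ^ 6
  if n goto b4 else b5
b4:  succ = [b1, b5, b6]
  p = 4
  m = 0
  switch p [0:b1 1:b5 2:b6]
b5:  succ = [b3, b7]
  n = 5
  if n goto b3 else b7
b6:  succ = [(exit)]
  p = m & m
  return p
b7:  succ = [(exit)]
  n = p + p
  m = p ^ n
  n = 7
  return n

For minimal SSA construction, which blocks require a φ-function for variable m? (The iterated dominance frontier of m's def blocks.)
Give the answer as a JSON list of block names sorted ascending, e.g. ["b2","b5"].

Answer: ["b1", "b3", "b5", "b6"]

Analysis:
idom tree: b1←b0 b2←b1 b3←b1 b4←b3 b5←b3 b6←b1 b7←b5
Dom∩ at merges:
  b1: preds {b0,b4}: {b0} ∩ {b0,b1,b3,b4} = {b0}; idom=b0
  b3: preds {b1,b5}: {b0,b1} ∩ {b0,b1,b3,b5} = {b0,b1}; idom=b1
  b5: preds {b3,b4}: {b0,b1,b3} ∩ {b0,b1,b3,b4} = {b0,b1,b3}; idom=b3
  b6: preds {b2,b4}: {b0,b1,b2} ∩ {b0,b1,b3,b4} = {b0,b1}; idom=b1

DF derivation:
  b1←b0: walk · to b0
  b1←b4: walk b4→b3→b1 to b0
  b3←b1: walk · to b1
  b3←b5: walk b5→b3 to b1
  b5←b3: walk · to b3
  b5←b4: walk b4 to b3
  b6←b2: walk b2 to b1
  b6←b4: walk b4→b3 to b1
  b0 → ∅
  b1 → {b1}
  b2 → {b6}
  b3 → {b1,b3,b6}
  b4 → {b1,b5,b6}
  b5 → {b3}
  b6 → ∅
  b7 → ∅

φ for m: defs {b1,b2,b4,b7}
  DF⁺ = {b1,b3,b5,b6}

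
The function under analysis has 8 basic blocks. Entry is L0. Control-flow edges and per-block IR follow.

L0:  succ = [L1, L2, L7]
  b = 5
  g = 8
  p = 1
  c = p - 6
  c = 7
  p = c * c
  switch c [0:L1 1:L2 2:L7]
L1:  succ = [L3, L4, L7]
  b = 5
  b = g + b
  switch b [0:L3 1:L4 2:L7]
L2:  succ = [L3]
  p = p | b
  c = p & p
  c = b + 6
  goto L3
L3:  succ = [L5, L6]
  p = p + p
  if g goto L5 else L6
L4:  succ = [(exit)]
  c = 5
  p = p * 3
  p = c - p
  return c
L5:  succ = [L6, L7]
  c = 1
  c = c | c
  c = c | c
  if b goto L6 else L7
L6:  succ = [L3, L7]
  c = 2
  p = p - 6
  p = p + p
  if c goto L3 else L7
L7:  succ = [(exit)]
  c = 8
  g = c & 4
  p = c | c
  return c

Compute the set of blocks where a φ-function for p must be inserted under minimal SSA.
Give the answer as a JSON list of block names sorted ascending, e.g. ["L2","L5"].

idom tree: L1←L0 L2←L0 L3←L0 L4←L1 L5←L3 L6←L3 L7←L0
Dom∩ at merges:
  L3: preds {L1,L2,L6}: {L0,L1} ∩ {L0,L2} ∩ {L0,L3,L6} = {L0}; idom=L0
  L6: preds {L3,L5}: {L0,L3} ∩ {L0,L3,L5} = {L0,L3}; idom=L3
  L7: preds {L0,L1,L5,L6}: {L0} ∩ {L0,L1} ∩ {L0,L3,L5} ∩ {L0,L3,L6} = {L0}; idom=L0

Frontier:
  join L3 pred L1: L1 stop@L0
  join L3 pred L2: L2 stop@L0
  join L3 pred L6: L6→L3 stop@L0
  join L6 pred L3: · stop@L3
  join L6 pred L5: L5 stop@L3
  join L7 pred L0: · stop@L0
  join L7 pred L1: L1 stop@L0
  join L7 pred L5: L5→L3 stop@L0
  join L7 pred L6: L6→L3 stop@L0
  DF(L0)=∅
  DF(L1)={L3,L7}
  DF(L2)={L3}
  DF(L3)={L3,L7}
  DF(L4)=∅
  DF(L5)={L6,L7}
  DF(L6)={L3,L7}
  DF(L7)=∅

φ for p: defs {L0,L2,L3,L4,L6,L7}
  DF⁺ = {L3,L7}

Answer: ["L3", "L7"]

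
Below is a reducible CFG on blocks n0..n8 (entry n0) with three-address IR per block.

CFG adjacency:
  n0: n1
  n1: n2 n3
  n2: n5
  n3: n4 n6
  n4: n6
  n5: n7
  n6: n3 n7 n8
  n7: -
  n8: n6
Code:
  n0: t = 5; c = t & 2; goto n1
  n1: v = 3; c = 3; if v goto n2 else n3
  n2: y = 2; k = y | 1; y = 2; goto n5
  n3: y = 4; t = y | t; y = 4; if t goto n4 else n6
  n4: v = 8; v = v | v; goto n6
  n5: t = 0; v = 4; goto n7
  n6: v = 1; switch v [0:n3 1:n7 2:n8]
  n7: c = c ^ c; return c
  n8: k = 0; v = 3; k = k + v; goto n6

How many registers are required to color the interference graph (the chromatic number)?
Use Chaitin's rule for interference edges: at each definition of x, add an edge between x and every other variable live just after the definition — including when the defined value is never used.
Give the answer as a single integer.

def/use:
  n0: {c,t} / ∅
  n1: {c,v} / ∅
  n2: {k,y} / ∅
  n3: {t,y} / {t}
  n4: {v} / ∅
  n5: {t,v} / ∅
  n6: {v} / ∅
  n7: {c} / {c}
  n8: {k,v} / ∅

Live sets:
  n0 li=∅ lo={t}
  n1 li={t} lo={c,t}
  n2 li={c} lo={c}
  n3 li={c,t} lo={c,t}
  n4 li={c,t} lo={c,t}
  n5 li={c} lo={c}
  n6 li={c,t} lo={c,t}
  n7 li={c} lo=∅
  n8 li={c,t} lo={c,t}

Interference:
  c — {k,t,v,y}
  k — {c,t,v}
  t — {c,k,v,y}
  v — {c,k,t}
  y — {c,t}

Registers:
  {c,k,t,v} pairwise interfere (4-clique) ⇒ χ ≥ 4
  4-colouring: r0={c}  r1={t}  r2={k,y}  r3={v}
  χ = 4

Answer: 4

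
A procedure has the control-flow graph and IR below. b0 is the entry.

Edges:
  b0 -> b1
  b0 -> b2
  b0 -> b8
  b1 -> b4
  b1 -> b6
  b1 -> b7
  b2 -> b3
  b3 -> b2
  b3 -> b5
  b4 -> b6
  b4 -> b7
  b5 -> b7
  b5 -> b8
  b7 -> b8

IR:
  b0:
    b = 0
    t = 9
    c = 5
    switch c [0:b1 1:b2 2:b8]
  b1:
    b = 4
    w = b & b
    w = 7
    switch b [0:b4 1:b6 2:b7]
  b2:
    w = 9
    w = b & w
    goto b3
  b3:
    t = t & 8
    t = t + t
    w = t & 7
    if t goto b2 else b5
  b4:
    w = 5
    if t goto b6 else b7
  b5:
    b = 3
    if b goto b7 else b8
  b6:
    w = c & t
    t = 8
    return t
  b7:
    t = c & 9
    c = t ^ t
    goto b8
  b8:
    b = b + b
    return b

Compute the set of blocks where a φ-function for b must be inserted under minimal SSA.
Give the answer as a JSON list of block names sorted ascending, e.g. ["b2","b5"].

Answer: ["b7", "b8"]

Analysis:
idom tree: b1←b0 b2←b0 b3←b2 b4←b1 b5←b3 b6←b1 b7←b0 b8←b0
Join-block Dom:
  b2: preds {b0,b3}: {b0} ∩ {b0,b2,b3} = {b0}; idom=b0
  b6: preds {b1,b4}: {b0,b1} ∩ {b0,b1,b4} = {b0,b1}; idom=b1
  b7: preds {b1,b4,b5}: {b0,b1} ∩ {b0,b1,b4} ∩ {b0,b2,b3,b5} = {b0}; idom=b0
  b8: preds {b0,b5,b7}: {b0} ∩ {b0,b2,b3,b5} ∩ {b0,b7} = {b0}; idom=b0

DF derivation:
  join b2 pred b0: · stop@b0
  join b2 pred b3: b3→b2 stop@b0
  join b6 pred b1: · stop@b1
  join b6 pred b4: b4 stop@b1
  join b7 pred b1: b1 stop@b0
  join b7 pred b4: b4→b1 stop@b0
  join b7 pred b5: b5→b3→b2 stop@b0
  join b8 pred b0: · stop@b0
  join b8 pred b5: b5→b3→b2 stop@b0
  join b8 pred b7: b7 stop@b0
  DF(b0)=∅
  DF(b1)={b7}
  DF(b2)={b2,b7,b8}
  DF(b3)={b2,b7,b8}
  DF(b4)={b6,b7}
  DF(b5)={b7,b8}
  DF(b6)=∅
  DF(b7)={b8}
  DF(b8)=∅

φ for b: defs {b0,b1,b5,b8}
  DF⁺ = {b7,b8}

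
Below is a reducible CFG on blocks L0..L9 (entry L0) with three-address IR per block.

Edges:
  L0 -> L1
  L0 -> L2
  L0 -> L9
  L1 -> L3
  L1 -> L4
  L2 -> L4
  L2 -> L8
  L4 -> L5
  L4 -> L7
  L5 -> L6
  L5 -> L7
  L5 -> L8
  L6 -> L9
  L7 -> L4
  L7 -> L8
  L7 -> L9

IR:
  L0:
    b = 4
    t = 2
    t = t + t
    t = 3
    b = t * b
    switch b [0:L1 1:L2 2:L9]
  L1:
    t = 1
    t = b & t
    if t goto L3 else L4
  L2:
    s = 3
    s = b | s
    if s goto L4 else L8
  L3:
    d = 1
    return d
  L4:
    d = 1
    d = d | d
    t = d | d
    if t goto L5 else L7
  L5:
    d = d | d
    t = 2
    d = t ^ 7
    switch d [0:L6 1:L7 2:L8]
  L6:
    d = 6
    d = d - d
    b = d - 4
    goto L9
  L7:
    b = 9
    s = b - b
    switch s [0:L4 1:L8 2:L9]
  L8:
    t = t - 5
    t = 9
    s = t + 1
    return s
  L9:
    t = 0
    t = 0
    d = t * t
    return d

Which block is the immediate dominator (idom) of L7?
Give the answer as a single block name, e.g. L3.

idom tree: L1←L0 L2←L0 L3←L1 L4←L0 L5←L4 L6←L5 L7←L4 L8←L0 L9←L0
Dom at joins:
  L4: preds {L1,L2,L7}: {L0,L1} ∩ {L0,L2} ∩ {L0,L4,L7} = {L0}; idom=L0
  L7: preds {L4,L5}: {L0,L4} ∩ {L0,L4,L5} = {L0,L4}; idom=L4
  L8: preds {L2,L5,L7}: {L0,L2} ∩ {L0,L4,L5} ∩ {L0,L4,L7} = {L0}; idom=L0
  L9: preds {L0,L6,L7}: {L0} ∩ {L0,L4,L5,L6} ∩ {L0,L4,L7} = {L0}; idom=L0

idom(L7) = L4

Answer: L4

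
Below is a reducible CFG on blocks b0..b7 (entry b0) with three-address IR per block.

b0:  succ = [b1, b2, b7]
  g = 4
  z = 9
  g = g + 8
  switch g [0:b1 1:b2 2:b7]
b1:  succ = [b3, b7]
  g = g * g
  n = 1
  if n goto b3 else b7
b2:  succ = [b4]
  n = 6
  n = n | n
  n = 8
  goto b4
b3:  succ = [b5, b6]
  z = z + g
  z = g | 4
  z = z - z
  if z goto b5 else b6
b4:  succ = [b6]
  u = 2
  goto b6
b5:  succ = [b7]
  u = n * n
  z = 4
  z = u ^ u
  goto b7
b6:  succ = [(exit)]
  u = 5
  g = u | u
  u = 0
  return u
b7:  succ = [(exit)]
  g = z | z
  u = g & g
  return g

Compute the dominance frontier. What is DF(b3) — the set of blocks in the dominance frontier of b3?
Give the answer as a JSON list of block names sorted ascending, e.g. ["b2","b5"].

idom tree: b1←b0 b2←b0 b3←b1 b4←b2 b5←b3 b6←b0 b7←b0
Dom∩ at merges:
  b6: preds {b3,b4}: {b0,b1,b3} ∩ {b0,b2,b4} = {b0}; idom=b0
  b7: preds {b0,b1,b5}: {b0} ∩ {b0,b1} ∩ {b0,b1,b3,b5} = {b0}; idom=b0

Frontier:
  join b6 pred b3: b3→b1 stop@b0
  join b6 pred b4: b4→b2 stop@b0
  join b7 pred b0: · stop@b0
  join b7 pred b1: b1 stop@b0
  join b7 pred b5: b5→b3→b1 stop@b0
  DF(b0)=∅
  DF(b1)={b6,b7}
  DF(b2)={b6}
  DF(b3)={b6,b7}
  DF(b4)={b6}
  DF(b5)={b7}
  DF(b6)=∅
  DF(b7)=∅

DF(b3) = ["b6", "b7"]

Answer: ["b6", "b7"]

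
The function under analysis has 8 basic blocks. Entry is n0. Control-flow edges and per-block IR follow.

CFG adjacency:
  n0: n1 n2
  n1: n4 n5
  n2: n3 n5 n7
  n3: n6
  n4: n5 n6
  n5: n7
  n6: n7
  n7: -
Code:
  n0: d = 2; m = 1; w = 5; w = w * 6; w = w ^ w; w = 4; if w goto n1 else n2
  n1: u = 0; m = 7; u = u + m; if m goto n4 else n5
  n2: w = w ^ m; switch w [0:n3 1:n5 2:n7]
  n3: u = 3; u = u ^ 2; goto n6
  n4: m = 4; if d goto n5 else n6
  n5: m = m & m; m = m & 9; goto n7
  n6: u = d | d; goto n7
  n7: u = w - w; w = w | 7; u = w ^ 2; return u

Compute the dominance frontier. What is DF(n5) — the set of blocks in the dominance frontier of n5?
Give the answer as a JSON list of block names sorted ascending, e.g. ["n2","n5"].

idom tree: n1←n0 n2←n0 n3←n2 n4←n1 n5←n0 n6←n0 n7←n0
Join-block Dom:
  n5: preds {n1,n2,n4}: {n0,n1} ∩ {n0,n2} ∩ {n0,n1,n4} = {n0}; idom=n0
  n6: preds {n3,n4}: {n0,n2,n3} ∩ {n0,n1,n4} = {n0}; idom=n0
  n7: preds {n2,n5,n6}: {n0,n2} ∩ {n0,n5} ∩ {n0,n6} = {n0}; idom=n0

Frontier:
  n5←n1: walk n1 to n0
  n5←n2: walk n2 to n0
  n5←n4: walk n4→n1 to n0
  n6←n3: walk n3→n2 to n0
  n6←n4: walk n4→n1 to n0
  n7←n2: walk n2 to n0
  n7←n5: walk n5 to n0
  n7←n6: walk n6 to n0
  n0 → ∅
  n1 → {n5,n6}
  n2 → {n5,n6,n7}
  n3 → {n6}
  n4 → {n5,n6}
  n5 → {n7}
  n6 → {n7}
  n7 → ∅

DF(n5) = ["n7"]

Answer: ["n7"]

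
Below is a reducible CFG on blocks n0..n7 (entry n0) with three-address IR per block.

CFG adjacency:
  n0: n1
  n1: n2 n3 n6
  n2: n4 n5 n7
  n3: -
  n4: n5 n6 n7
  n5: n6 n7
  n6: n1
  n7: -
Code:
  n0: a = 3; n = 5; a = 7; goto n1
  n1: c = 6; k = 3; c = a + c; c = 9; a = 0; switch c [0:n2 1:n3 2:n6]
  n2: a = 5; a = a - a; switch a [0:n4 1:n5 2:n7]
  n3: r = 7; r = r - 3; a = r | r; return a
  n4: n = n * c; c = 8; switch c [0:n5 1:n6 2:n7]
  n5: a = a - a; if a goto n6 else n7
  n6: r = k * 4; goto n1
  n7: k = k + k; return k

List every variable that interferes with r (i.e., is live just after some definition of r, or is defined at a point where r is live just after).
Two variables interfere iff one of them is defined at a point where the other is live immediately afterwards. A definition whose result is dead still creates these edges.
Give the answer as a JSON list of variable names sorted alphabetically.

def/use:
  n0 def {a,n} use ∅
  n1 def {a,c,k} use {a}
  n2 def {a} use ∅
  n3 def {a,r} use ∅
  n4 def {c,n} use {c,n}
  n5 def {a} use {a}
  n6 def {r} use {k}
  n7 def {k} use {k}

Liveness:
  n0 li=∅ lo={a,n}
  n1 li={a,n} lo={a,c,k,n}
  n2 li={c,k,n} lo={a,c,k,n}
  n3 li=∅ lo=∅
  n4 li={a,c,k,n} lo={a,k,n}
  n5 li={a,k,n} lo={a,k,n}
  n6 li={a,k,n} lo={a,n}
  n7 li={k} lo=∅

Interfere edges:
  a: {c,k,n,r}
  c: {a,k,n}
  k: {a,c,n}
  n: {a,c,k,r}
  r: {a,n}

N(r) = ["a", "n"]

Answer: ["a", "n"]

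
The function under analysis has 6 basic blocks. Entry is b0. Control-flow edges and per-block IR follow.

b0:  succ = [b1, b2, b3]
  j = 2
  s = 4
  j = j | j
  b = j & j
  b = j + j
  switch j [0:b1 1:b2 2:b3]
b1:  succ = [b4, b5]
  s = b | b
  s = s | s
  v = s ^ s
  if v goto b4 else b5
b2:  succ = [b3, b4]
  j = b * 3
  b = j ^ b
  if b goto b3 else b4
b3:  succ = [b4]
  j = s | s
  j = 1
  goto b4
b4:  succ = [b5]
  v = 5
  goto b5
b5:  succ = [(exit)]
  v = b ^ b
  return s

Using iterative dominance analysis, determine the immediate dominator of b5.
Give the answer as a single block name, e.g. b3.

idom tree: b1←b0 b2←b0 b3←b0 b4←b0 b5←b0
Dom at joins:
  b3: preds {b0,b2}: {b0} ∩ {b0,b2} = {b0}; idom=b0
  b4: preds {b1,b2,b3}: {b0,b1} ∩ {b0,b2} ∩ {b0,b3} = {b0}; idom=b0
  b5: preds {b1,b4}: {b0,b1} ∩ {b0,b4} = {b0}; idom=b0

idom(b5) = b0

Answer: b0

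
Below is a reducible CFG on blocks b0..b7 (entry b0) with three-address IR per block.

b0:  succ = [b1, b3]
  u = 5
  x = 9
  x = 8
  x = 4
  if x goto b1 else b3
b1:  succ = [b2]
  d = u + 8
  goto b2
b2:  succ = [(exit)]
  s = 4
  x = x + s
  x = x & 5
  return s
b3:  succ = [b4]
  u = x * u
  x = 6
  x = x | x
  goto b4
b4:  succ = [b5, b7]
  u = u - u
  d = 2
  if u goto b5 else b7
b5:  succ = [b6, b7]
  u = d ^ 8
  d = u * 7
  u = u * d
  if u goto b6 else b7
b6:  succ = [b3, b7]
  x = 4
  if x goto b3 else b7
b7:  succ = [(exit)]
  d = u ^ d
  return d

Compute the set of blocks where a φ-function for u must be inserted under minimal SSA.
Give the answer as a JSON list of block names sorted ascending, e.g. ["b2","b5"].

Answer: ["b3", "b7"]

Working:
idom tree: b1←b0 b2←b1 b3←b0 b4←b3 b5←b4 b6←b5 b7←b4
Dom∩ at merges:
  b3: preds {b0,b6}: {b0} ∩ {b0,b3,b4,b5,b6} = {b0}; idom=b0
  b7: preds {b4,b5,b6}: {b0,b3,b4} ∩ {b0,b3,b4,b5} ∩ {b0,b3,b4,b5,b6} = {b0,b3,b4}; idom=b4

DF walk-up:
  b3←b0: walk · to b0
  b3←b6: walk b6→b5→b4→b3 to b0
  b7←b4: walk · to b4
  b7←b5: walk b5 to b4
  b7←b6: walk b6→b5 to b4
  b0 → ∅
  b1 → ∅
  b2 → ∅
  b3 → {b3}
  b4 → {b3}
  b5 → {b3,b7}
  b6 → {b3,b7}
  b7 → ∅

φ for u: defs {b0,b3,b4,b5}
  DF⁺ = {b3,b7}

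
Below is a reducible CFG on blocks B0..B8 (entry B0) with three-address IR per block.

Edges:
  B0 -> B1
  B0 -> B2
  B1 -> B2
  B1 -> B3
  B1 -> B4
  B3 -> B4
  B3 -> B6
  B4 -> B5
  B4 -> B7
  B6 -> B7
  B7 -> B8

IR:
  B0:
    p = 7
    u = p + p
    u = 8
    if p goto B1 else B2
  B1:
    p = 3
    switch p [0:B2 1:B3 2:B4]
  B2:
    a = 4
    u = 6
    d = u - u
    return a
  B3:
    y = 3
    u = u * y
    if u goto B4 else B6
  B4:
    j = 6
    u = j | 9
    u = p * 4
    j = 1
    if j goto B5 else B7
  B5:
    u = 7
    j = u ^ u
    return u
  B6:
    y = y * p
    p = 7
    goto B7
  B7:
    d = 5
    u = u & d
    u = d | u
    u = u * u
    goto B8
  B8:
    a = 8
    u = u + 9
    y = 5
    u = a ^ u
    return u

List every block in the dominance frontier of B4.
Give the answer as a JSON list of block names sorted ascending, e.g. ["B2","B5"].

idom tree: B1←B0 B2←B0 B3←B1 B4←B1 B5←B4 B6←B3 B7←B1 B8←B7
Dom∩ at merges:
  B2: preds {B0,B1}: {B0} ∩ {B0,B1} = {B0}; idom=B0
  B4: preds {B1,B3}: {B0,B1} ∩ {B0,B1,B3} = {B0,B1}; idom=B1
  B7: preds {B4,B6}: {B0,B1,B4} ∩ {B0,B1,B3,B6} = {B0,B1}; idom=B1

DF walk-up:
  join B2 pred B0: · stop@B0
  join B2 pred B1: B1 stop@B0
  join B4 pred B1: · stop@B1
  join B4 pred B3: B3 stop@B1
  join B7 pred B4: B4 stop@B1
  join B7 pred B6: B6→B3 stop@B1
  B0: DF=∅
  B1: DF={B2}
  B2: DF=∅
  B3: DF={B4,B7}
  B4: DF={B7}
  B5: DF=∅
  B6: DF={B7}
  B7: DF=∅
  B8: DF=∅

DF(B4) = ["B7"]

Answer: ["B7"]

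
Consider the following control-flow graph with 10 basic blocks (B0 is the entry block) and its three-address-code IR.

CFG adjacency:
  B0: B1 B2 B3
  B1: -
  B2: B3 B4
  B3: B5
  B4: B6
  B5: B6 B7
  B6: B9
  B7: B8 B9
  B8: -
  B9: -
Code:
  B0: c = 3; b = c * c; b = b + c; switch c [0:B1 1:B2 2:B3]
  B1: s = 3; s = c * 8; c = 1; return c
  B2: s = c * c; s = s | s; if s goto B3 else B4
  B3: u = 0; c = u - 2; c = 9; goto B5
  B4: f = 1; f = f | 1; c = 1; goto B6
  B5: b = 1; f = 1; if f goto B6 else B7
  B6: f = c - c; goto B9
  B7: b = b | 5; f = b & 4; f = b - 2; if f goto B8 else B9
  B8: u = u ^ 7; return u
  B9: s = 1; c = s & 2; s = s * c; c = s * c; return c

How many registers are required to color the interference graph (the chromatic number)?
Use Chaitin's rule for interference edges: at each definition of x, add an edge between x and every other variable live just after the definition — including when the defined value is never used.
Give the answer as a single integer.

Per-block:
  B0 def {b,c} use ∅
  B1 def {c,s} use {c}
  B2 def {s} use {c}
  B3 def {c,u} use ∅
  B4 def {c,f} use ∅
  B5 def {b,f} use ∅
  B6 def {f} use {c}
  B7 def {b,f} use {b}
  B8 def {u} use {u}
  B9 def {c,s} use ∅

Liveness:
  live B0: ∅→{c}
  live B1: {c}→∅
  live B2: {c}→∅
  live B3: ∅→{c,u}
  live B4: ∅→{c}
  live B5: {c,u}→{b,c,u}
  live B6: {c}→∅
  live B7: {b,u}→{u}
  live B8: {u}→∅
  live B9: ∅→∅

Interference:
  b↔{c,f,u}
  c↔{b,f,s,u}
  f↔{b,c,u}
  s↔{c}
  u↔{b,c,f}

Registers:
  lower bound: {b,c,f,u} mutually conflict ⇒ χ ≥ 4
  4-colouring: r0={c}  r1={b,s}  r2={f}  r3={u}
  χ = 4

Answer: 4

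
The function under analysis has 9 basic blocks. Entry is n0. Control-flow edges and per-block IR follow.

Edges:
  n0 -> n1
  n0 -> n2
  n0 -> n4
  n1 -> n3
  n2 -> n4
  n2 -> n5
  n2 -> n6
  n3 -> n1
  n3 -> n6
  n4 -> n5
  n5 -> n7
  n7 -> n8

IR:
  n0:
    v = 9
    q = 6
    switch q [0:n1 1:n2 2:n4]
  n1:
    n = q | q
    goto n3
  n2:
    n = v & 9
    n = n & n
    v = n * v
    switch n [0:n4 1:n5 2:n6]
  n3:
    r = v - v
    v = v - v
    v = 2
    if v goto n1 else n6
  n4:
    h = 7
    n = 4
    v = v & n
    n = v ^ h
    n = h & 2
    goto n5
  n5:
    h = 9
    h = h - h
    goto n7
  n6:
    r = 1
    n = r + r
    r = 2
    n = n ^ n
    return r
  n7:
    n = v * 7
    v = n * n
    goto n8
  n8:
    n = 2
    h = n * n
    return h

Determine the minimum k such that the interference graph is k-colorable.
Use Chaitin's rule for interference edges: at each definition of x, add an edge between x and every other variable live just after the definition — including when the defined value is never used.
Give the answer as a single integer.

Answer: 4

Derivation:
Block summaries:
  n0: def={q,v} ue=∅
  n1: def={n} ue={q}
  n2: def={n,v} ue={v}
  n3: def={r,v} ue={v}
  n4: def={h,n,v} ue={v}
  n5: def={h} ue=∅
  n6: def={n,r} ue=∅
  n7: def={n,v} ue={v}
  n8: def={h,n} ue=∅

Live sets:
  live n0: ∅→{q,v}
  live n1: {q,v}→{q,v}
  live n2: {v}→{v}
  live n3: {q,v}→{q,v}
  live n4: {v}→{v}
  live n5: {v}→{v}
  live n6: ∅→∅
  live n7: {v}→∅
  live n8: ∅→∅

Interfere edges:
  h: {n,v}
  n: {h,q,r,v}
  q: {n,r,v}
  r: {n,q,v}
  v: {h,n,q,r}

Colouring:
  lower bound: {n,q,r,v} mutually conflict ⇒ χ ≥ 4
  4-colouring: R0={n}  R1={v}  R2={h,q}  R3={r}
  χ = 4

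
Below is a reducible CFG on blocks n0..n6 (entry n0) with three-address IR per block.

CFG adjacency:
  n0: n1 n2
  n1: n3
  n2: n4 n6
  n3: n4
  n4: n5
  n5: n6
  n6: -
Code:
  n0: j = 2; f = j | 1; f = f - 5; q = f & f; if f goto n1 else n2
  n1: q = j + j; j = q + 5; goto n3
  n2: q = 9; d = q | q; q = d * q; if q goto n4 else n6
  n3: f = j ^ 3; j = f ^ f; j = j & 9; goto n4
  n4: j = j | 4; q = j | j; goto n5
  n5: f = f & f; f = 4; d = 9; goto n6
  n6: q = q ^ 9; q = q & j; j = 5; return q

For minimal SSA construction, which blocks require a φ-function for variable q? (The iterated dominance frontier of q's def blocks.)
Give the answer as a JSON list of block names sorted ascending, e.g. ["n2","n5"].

idom tree: n1←n0 n2←n0 n3←n1 n4←n0 n5←n4 n6←n0
Dom∩ at merges:
  n4: preds {n2,n3}: {n0,n2} ∩ {n0,n1,n3} = {n0}; idom=n0
  n6: preds {n2,n5}: {n0,n2} ∩ {n0,n4,n5} = {n0}; idom=n0

Frontier:
  join n4 pred n2: n2 stop@n0
  join n4 pred n3: n3→n1 stop@n0
  join n6 pred n2: n2 stop@n0
  join n6 pred n5: n5→n4 stop@n0
  n0: DF=∅
  n1: DF={n4}
  n2: DF={n4,n6}
  n3: DF={n4}
  n4: DF={n6}
  n5: DF={n6}
  n6: DF=∅

φ for q: defs {n0,n1,n2,n4,n6}
  DF⁺ = {n4,n6}

Answer: ["n4", "n6"]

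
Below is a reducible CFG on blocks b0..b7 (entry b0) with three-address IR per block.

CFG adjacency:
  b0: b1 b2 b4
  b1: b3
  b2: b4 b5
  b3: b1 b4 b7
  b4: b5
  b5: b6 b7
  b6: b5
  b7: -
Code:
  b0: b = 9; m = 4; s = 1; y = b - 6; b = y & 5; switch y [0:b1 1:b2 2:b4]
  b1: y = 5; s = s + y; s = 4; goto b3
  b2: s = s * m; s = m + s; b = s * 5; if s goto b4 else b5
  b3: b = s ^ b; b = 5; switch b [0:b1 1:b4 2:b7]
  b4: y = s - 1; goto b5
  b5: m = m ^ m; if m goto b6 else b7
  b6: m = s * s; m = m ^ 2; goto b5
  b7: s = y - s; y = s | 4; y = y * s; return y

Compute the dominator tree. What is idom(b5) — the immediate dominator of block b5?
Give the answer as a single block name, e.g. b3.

Answer: b0

Derivation:
idom tree: b1←b0 b2←b0 b3←b1 b4←b0 b5←b0 b6←b5 b7←b0
Dom at joins:
  b1: preds {b0,b3}: {b0} ∩ {b0,b1,b3} = {b0}; idom=b0
  b4: preds {b0,b2,b3}: {b0} ∩ {b0,b2} ∩ {b0,b1,b3} = {b0}; idom=b0
  b5: preds {b2,b4,b6}: {b0,b2} ∩ {b0,b4} ∩ {b0,b5,b6} = {b0}; idom=b0
  b7: preds {b3,b5}: {b0,b1,b3} ∩ {b0,b5} = {b0}; idom=b0

idom(b5) = b0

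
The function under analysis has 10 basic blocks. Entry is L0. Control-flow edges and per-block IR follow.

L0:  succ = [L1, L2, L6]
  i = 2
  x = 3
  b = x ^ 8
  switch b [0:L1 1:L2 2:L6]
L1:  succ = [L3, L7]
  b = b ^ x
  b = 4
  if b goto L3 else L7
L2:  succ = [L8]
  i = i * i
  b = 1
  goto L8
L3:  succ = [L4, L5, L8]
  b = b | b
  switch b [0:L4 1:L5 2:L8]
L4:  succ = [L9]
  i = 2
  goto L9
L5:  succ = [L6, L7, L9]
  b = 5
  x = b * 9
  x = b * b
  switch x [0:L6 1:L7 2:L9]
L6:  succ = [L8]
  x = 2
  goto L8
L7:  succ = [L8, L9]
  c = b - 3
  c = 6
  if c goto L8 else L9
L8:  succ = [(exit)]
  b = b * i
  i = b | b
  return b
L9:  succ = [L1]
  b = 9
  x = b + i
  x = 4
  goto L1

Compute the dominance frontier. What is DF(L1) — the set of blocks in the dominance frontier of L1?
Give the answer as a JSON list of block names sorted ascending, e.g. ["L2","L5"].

idom tree: L1←L0 L2←L0 L3←L1 L4←L3 L5←L3 L6←L0 L7←L1 L8←L0 L9←L1
Join-block Dom:
  L1: preds {L0,L9}: {L0} ∩ {L0,L1,L9} = {L0}; idom=L0
  L6: preds {L0,L5}: {L0} ∩ {L0,L1,L3,L5} = {L0}; idom=L0
  L7: preds {L1,L5}: {L0,L1} ∩ {L0,L1,L3,L5} = {L0,L1}; idom=L1
  L8: preds {L2,L3,L6,L7}: {L0,L2} ∩ {L0,L1,L3} ∩ {L0,L6} ∩ {L0,L1,L7} = {L0}; idom=L0
  L9: preds {L4,L5,L7}: {L0,L1,L3,L4} ∩ {L0,L1,L3,L5} ∩ {L0,L1,L7} = {L0,L1}; idom=L1

DF derivation:
  L1←L0: walk · to L0
  L1←L9: walk L9→L1 to L0
  L6←L0: walk · to L0
  L6←L5: walk L5→L3→L1 to L0
  L7←L1: walk · to L1
  L7←L5: walk L5→L3 to L1
  L8←L2: walk L2 to L0
  L8←L3: walk L3→L1 to L0
  L8←L6: walk L6 to L0
  L8←L7: walk L7→L1 to L0
  L9←L4: walk L4→L3 to L1
  L9←L5: walk L5→L3 to L1
  L9←L7: walk L7 to L1
  DF(L0)=∅
  DF(L1)={L1,L6,L8}
  DF(L2)={L8}
  DF(L3)={L6,L7,L8,L9}
  DF(L4)={L9}
  DF(L5)={L6,L7,L9}
  DF(L6)={L8}
  DF(L7)={L8,L9}
  DF(L8)=∅
  DF(L9)={L1}

DF(L1) = ["L1", "L6", "L8"]

Answer: ["L1", "L6", "L8"]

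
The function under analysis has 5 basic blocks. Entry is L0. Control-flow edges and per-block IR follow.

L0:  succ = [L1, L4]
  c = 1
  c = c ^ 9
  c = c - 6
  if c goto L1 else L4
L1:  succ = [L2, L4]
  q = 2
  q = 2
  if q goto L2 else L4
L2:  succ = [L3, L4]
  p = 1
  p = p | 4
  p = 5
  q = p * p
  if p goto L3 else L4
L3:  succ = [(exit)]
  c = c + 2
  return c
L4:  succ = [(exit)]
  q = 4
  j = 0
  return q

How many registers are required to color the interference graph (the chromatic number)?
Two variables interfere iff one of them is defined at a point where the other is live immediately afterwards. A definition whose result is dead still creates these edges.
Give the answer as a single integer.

Block summaries:
  L0 def {c} use ∅
  L1 def {q} use ∅
  L2 def {p,q} use ∅
  L3 def {c} use {c}
  L4 def {j,q} use ∅

Backward fixpoint:
  L0 li=∅ lo={c}
  L1 li={c} lo={c}
  L2 li={c} lo={c}
  L3 li={c} lo=∅
  L4 li=∅ lo=∅

Interfere edges:
  c — {p,q}
  j — {q}
  p — {c,q}
  q — {c,j,p}

Colouring:
  lower bound: {c,p,q} mutually conflict ⇒ χ ≥ 3
  3-colouring: c0={q}  c1={c,j}  c2={p}
  χ = 3

Answer: 3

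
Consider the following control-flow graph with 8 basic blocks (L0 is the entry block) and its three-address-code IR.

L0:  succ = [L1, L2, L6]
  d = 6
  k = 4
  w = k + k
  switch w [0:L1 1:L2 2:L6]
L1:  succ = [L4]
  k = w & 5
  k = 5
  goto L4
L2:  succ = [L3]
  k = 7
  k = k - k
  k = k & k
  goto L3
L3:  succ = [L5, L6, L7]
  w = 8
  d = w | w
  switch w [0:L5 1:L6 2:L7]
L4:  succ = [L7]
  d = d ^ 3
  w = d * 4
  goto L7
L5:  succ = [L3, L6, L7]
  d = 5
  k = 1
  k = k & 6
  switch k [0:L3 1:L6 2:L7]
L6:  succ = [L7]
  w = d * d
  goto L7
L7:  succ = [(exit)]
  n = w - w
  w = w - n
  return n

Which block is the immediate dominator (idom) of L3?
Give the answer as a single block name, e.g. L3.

Answer: L2

Working:
idom tree: L1←L0 L2←L0 L3←L2 L4←L1 L5←L3 L6←L0 L7←L0
Dom at joins:
  L3: preds {L2,L5}: {L0,L2} ∩ {L0,L2,L3,L5} = {L0,L2}; idom=L2
  L6: preds {L0,L3,L5}: {L0} ∩ {L0,L2,L3} ∩ {L0,L2,L3,L5} = {L0}; idom=L0
  L7: preds {L3,L4,L5,L6}: {L0,L2,L3} ∩ {L0,L1,L4} ∩ {L0,L2,L3,L5} ∩ {L0,L6} = {L0}; idom=L0

idom(L3) = L2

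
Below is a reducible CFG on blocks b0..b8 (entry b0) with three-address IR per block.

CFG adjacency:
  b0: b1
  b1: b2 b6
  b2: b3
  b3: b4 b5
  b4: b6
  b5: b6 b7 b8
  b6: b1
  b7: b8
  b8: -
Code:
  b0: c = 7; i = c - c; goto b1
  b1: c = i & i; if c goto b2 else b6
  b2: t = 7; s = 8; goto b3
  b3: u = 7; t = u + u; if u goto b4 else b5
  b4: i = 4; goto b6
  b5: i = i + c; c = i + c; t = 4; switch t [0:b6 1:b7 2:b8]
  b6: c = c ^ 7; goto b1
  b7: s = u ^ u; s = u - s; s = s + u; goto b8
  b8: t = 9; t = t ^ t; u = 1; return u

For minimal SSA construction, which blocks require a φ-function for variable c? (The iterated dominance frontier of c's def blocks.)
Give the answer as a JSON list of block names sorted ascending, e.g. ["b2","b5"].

Answer: ["b1", "b6"]

Analysis:
idom tree: b1←b0 b2←b1 b3←b2 b4←b3 b5←b3 b6←b1 b7←b5 b8←b5
Join-block Dom:
  b1: preds {b0,b6}: {b0} ∩ {b0,b1,b6} = {b0}; idom=b0
  b6: preds {b1,b4,b5}: {b0,b1} ∩ {b0,b1,b2,b3,b4} ∩ {b0,b1,b2,b3,b5} = {b0,b1}; idom=b1
  b8: preds {b5,b7}: {b0,b1,b2,b3,b5} ∩ {b0,b1,b2,b3,b5,b7} = {b0,b1,b2,b3,b5}; idom=b5

Frontier:
  b1←b0: walk · to b0
  b1←b6: walk b6→b1 to b0
  b6←b1: walk · to b1
  b6←b4: walk b4→b3→b2 to b1
  b6←b5: walk b5→b3→b2 to b1
  b8←b5: walk · to b5
  b8←b7: walk b7 to b5
  b0 → ∅
  b1 → {b1}
  b2 → {b6}
  b3 → {b6}
  b4 → {b6}
  b5 → {b6}
  b6 → {b1}
  b7 → {b8}
  b8 → ∅

φ for c: defs {b0,b1,b5,b6}
  DF⁺ = {b1,b6}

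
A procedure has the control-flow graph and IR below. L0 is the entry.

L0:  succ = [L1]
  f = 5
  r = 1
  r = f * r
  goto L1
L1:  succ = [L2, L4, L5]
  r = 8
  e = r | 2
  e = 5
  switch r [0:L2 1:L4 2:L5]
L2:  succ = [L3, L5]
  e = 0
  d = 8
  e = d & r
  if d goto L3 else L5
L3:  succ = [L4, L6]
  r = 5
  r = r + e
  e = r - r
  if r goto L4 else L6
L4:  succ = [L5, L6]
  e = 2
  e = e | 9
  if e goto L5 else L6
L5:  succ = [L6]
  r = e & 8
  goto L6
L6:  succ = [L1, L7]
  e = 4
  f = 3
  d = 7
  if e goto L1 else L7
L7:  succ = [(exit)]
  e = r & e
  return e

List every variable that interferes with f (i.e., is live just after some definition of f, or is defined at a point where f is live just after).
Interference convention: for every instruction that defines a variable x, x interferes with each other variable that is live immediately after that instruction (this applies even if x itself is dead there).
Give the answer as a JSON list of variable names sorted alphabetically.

Block summaries:
  L0: {f,r} / ∅
  L1: {e,r} / ∅
  L2: {d,e} / {r}
  L3: {e,r} / {e}
  L4: {e} / ∅
  L5: {r} / {e}
  L6: {d,e,f} / ∅
  L7: {e} / {e,r}

Backward fixpoint:
  L0 li=∅ lo=∅
  L1 li=∅ lo={e,r}
  L2 li={r} lo={e}
  L3 li={e} lo={r}
  L4 li={r} lo={e,r}
  L5 li={e} lo={r}
  L6 li={r} lo={e,r}
  L7 li={e,r} lo=∅

Interference:
  d↔{e,r}
  e↔{d,f,r}
  f↔{e,r}
  r↔{d,e,f}

N(f) = ["e", "r"]

Answer: ["e", "r"]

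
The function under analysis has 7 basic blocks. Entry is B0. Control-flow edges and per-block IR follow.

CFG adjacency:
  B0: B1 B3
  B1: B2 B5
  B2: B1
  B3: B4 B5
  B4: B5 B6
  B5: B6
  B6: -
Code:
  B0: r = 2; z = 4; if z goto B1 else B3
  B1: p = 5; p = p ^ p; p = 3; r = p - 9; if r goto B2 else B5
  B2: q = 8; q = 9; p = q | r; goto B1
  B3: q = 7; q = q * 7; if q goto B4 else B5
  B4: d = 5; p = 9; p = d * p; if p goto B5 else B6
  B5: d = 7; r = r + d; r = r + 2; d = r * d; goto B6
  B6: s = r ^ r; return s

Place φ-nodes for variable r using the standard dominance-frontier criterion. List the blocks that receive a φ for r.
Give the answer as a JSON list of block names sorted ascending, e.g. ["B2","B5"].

idom tree: B1←B0 B2←B1 B3←B0 B4←B3 B5←B0 B6←B0
Dom at joins:
  B1: preds {B0,B2}: {B0} ∩ {B0,B1,B2} = {B0}; idom=B0
  B5: preds {B1,B3,B4}: {B0,B1} ∩ {B0,B3} ∩ {B0,B3,B4} = {B0}; idom=B0
  B6: preds {B4,B5}: {B0,B3,B4} ∩ {B0,B5} = {B0}; idom=B0

DF walk-up:
  join B1 pred B0: · stop@B0
  join B1 pred B2: B2→B1 stop@B0
  join B5 pred B1: B1 stop@B0
  join B5 pred B3: B3 stop@B0
  join B5 pred B4: B4→B3 stop@B0
  join B6 pred B4: B4→B3 stop@B0
  join B6 pred B5: B5 stop@B0
  B0: DF=∅
  B1: DF={B1,B5}
  B2: DF={B1}
  B3: DF={B5,B6}
  B4: DF={B5,B6}
  B5: DF={B6}
  B6: DF=∅

φ for r: defs {B0,B1,B5}
  DF⁺ = {B1,B5,B6}

Answer: ["B1", "B5", "B6"]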